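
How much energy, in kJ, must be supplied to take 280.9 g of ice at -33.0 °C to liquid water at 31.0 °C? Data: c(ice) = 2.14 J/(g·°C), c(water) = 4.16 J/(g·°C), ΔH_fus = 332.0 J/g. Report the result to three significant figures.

q1 (heat ice -33.0→0.0 °C): 280.9 × 2.14 × 33.0 = 19837 J
q2 (melt at 0 °C): 280.9 × 332.0 = 93259 J
q3 (heat water 0.0→31.0 °C): 280.9 × 4.16 × 31.0 = 36225 J
Total: 19837 + 93259 + 36225 = 149321 J = 149 kJ

q = 149 kJ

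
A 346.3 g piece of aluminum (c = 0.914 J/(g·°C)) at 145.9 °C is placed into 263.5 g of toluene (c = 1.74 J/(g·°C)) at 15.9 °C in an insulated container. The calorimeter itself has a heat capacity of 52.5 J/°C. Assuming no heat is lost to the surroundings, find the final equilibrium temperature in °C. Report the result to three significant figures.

Heat lost by aluminum = heat gained by toluene + calorimeter.
(346.3)(0.914)(145.9 − T) = [(263.5)(1.74) + 52.5](T − 15.9)
316.5182 (145.9 − T) = 510.99 (T − 15.9)
46180 − 316.5182 T = 510.99 T − 8124.7
54304.7 = 827.5082 T
T = 65.62 °C

T_f = 65.6 °C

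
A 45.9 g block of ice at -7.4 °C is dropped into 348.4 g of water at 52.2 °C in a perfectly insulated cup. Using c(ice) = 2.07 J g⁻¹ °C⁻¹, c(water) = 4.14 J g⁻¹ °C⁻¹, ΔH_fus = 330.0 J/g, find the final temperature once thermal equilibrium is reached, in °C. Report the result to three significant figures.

Heat to bring ice to 0 °C and melt it: q₁ = 45.9×2.07×7.4 + 45.9×330.0 = 15850 J
Heat the water can supply cooling to 0 °C: 348.4×4.14×52.2 = 75292.0 J > q₁, so all ice melts.
Energy balance: 348.4×4.14×(52.2 − T) = 15850 + 45.9×4.14×(T − 0)
1442.376(52.2 − T) = 15850 + 190.026 T
75292.0 − 15850 = 1632.402 T
T = 59442.0 / 1632.402 = 36.41 °C

T_f = 36.4 °C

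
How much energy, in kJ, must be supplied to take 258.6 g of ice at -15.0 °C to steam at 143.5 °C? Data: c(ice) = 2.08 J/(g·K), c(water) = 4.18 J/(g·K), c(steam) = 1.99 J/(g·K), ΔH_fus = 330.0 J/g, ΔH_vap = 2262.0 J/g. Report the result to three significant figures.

q = 809 kJ

q1 (heat ice -15.0→0.0 °C): 258.6 × 2.08 × 15.0 = 8068 J
q2 (melt at 0 °C): 258.6 × 330.0 = 85338 J
q3 (heat water 0.0→100.0 °C): 258.6 × 4.18 × 100.0 = 108095 J
q4 (vaporize at 100 °C): 258.6 × 2262.0 = 584953 J
q5 (heat steam 100.0→143.5 °C): 258.6 × 1.99 × 43.5 = 22386 J
Total: 8068 + 85338 + 108095 + 584953 + 22386 = 808840 J = 809 kJ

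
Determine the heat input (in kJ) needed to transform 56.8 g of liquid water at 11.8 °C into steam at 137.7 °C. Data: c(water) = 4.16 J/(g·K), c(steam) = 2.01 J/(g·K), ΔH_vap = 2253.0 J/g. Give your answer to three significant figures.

q = 153 kJ

q1 (heat water 11.8→100.0 °C): 56.8 × 4.16 × 88.2 = 20841 J
q2 (vaporize at 100 °C): 56.8 × 2253.0 = 127970 J
q3 (heat steam 100.0→137.7 °C): 56.8 × 2.01 × 37.7 = 4304 J
Total: 20841 + 127970 + 4304 = 153115 J = 153 kJ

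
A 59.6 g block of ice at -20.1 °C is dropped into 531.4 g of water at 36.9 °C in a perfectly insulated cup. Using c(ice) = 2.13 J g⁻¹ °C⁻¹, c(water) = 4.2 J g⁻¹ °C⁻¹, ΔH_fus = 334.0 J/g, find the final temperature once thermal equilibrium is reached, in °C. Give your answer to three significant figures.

T_f = 24.1 °C

Heat to bring ice to 0 °C and melt it: q₁ = 59.6×2.13×20.1 + 59.6×334.0 = 22458 J
Heat the water can supply cooling to 0 °C: 531.4×4.2×36.9 = 82356.4 J > q₁, so all ice melts.
Energy balance: 531.4×4.2×(36.9 − T) = 22458 + 59.6×4.2×(T − 0)
2231.88(36.9 − T) = 22458 + 250.32 T
82356.4 − 22458 = 2482.20 T
T = 59898.4 / 2482.20 = 24.13 °C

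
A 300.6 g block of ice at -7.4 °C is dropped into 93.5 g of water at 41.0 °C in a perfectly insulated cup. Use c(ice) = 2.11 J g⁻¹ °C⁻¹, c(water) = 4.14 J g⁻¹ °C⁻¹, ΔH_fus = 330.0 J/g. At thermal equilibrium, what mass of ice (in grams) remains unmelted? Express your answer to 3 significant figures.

m_ice remaining = 267 g

Heat to warm all ice to 0 °C: 300.6×2.11×7.4 = 4693.6 J
Heat released by water cooling to 0 °C: 93.5×4.14×41.0 = 15871 J
15871 J < 4693.6 + 300.6×330.0 = 103891.6 J, so not all ice melts; final T = 0 °C.
Heat left for melting: 15871 − 4693.6 = 11177.4 J
Mass melted = 11177.4 / 330.0 = 33.87 g
Ice remaining = 300.6 − 33.87 = 266.73 g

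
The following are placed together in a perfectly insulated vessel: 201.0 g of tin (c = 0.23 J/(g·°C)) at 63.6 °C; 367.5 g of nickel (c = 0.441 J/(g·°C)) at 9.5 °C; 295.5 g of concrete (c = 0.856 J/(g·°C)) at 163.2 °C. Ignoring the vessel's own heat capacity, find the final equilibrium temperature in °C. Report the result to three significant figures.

T_f = 99.2 °C

Σ mᵢcᵢ(T − Tᵢ) = 0  ⇒  T = Σ mᵢcᵢTᵢ / Σ mᵢcᵢ
Σ mᵢcᵢ = 201.0×0.23 + 367.5×0.441 + 295.5×0.856 = 461.2455
Σ mᵢcᵢTᵢ = 46.23×63.6 + 162.0675×9.5 + 252.948×163.2 = 45761
T = 45761 / 461.2455 = 99.21 °C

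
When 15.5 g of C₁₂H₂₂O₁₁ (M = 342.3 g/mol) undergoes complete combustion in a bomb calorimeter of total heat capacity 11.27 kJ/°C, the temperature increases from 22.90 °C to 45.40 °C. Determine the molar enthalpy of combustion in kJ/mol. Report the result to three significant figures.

ΔT = 45.40 − 22.90 = 22.50 °C
q_cal = C_cal × ΔT = 11.27 × 22.50 = 253.575 kJ
n = 15.5 / 342.3 = 0.04528 mol
q_rxn = −q_cal = -253.575 kJ
ΔH = -253.575 / 0.04528 = -5600 kJ/mol

ΔH = -5600 kJ/mol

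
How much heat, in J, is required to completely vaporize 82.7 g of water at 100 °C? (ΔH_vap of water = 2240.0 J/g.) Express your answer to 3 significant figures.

q = 185000 J

q = m × ΔH_vap = 82.7 × 2240.0 = 185200 J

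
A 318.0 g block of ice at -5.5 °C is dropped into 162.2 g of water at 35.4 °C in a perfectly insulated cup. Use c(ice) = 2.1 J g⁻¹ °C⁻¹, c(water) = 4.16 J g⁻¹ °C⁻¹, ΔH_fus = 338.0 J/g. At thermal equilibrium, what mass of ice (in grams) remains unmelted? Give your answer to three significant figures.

Heat to warm all ice to 0 °C: 318.0×2.1×5.5 = 3672.9 J
Heat released by water cooling to 0 °C: 162.2×4.16×35.4 = 23886 J
23886 J < 3672.9 + 318.0×338.0 = 111156.9 J, so not all ice melts; final T = 0 °C.
Heat left for melting: 23886 − 3672.9 = 20213.1 J
Mass melted = 20213.1 / 338.0 = 59.80 g
Ice remaining = 318.0 − 59.80 = 258.20 g

m_ice remaining = 258 g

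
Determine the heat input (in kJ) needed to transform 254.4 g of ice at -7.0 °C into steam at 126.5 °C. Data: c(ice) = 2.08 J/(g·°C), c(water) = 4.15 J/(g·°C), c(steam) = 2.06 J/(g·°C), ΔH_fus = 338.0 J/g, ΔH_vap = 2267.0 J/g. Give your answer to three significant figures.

q1 (heat ice -7.0→0.0 °C): 254.4 × 2.08 × 7.0 = 3704 J
q2 (melt at 0 °C): 254.4 × 338.0 = 85987 J
q3 (heat water 0.0→100.0 °C): 254.4 × 4.15 × 100.0 = 105576 J
q4 (vaporize at 100 °C): 254.4 × 2267.0 = 576725 J
q5 (heat steam 100.0→126.5 °C): 254.4 × 2.06 × 26.5 = 13888 J
Total: 3704 + 85987 + 105576 + 576725 + 13888 = 785880 J = 786 kJ

q = 786 kJ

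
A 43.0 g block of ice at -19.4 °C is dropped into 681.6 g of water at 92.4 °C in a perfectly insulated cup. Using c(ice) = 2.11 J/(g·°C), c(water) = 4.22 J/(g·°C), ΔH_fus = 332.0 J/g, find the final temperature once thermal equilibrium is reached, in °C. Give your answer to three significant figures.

Heat to bring ice to 0 °C and melt it: q₁ = 43.0×2.11×19.4 + 43.0×332.0 = 16036 J
Heat the water can supply cooling to 0 °C: 681.6×4.22×92.4 = 265775 J > q₁, so all ice melts.
Energy balance: 681.6×4.22×(92.4 − T) = 16036 + 43.0×4.22×(T − 0)
2876.352(92.4 − T) = 16036 + 181.46 T
265775 − 16036 = 3057.812 T
T = 249739 / 3057.812 = 81.67 °C

T_f = 81.7 °C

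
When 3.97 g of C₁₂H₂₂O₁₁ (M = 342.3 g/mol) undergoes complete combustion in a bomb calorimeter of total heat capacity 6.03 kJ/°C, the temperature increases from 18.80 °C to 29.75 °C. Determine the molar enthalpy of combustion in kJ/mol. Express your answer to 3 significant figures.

ΔH = -5690 kJ/mol

ΔT = 29.75 − 18.80 = 10.95 °C
q_cal = C_cal × ΔT = 6.03 × 10.95 = 66.0285 kJ
n = 3.97 / 342.3 = 0.01160 mol
q_rxn = −q_cal = -66.0285 kJ
ΔH = -66.0285 / 0.01160 = -5692 kJ/mol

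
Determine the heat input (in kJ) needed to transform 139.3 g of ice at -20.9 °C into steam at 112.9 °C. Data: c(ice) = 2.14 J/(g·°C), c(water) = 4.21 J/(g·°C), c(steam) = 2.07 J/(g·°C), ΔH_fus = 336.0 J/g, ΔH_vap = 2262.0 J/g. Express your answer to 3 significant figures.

q1 (heat ice -20.9→0.0 °C): 139.3 × 2.14 × 20.9 = 6230 J
q2 (melt at 0 °C): 139.3 × 336.0 = 46805 J
q3 (heat water 0.0→100.0 °C): 139.3 × 4.21 × 100.0 = 58645 J
q4 (vaporize at 100 °C): 139.3 × 2262.0 = 315097 J
q5 (heat steam 100.0→112.9 °C): 139.3 × 2.07 × 12.9 = 3720 J
Total: 6230 + 46805 + 58645 + 315097 + 3720 = 430497 J = 430 kJ

q = 430 kJ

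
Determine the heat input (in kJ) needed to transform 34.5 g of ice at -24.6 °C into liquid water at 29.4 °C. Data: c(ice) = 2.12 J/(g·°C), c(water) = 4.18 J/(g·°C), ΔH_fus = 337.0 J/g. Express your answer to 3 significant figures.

q = 17.7 kJ

q1 (heat ice -24.6→0.0 °C): 34.5 × 2.12 × 24.6 = 1799 J
q2 (melt at 0 °C): 34.5 × 337.0 = 11627 J
q3 (heat water 0.0→29.4 °C): 34.5 × 4.18 × 29.4 = 4240 J
Total: 1799 + 11627 + 4240 = 17666 J = 17.7 kJ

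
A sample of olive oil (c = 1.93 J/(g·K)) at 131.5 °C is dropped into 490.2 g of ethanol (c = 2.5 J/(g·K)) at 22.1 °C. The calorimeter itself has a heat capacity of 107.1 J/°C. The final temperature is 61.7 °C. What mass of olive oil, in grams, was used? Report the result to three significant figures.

q_gained = (490.2 × 2.5 + 107.1) × (61.7 − 22.1) = 52770 J
q_lost = m × 1.93 × (131.5 − 61.7) = 134.714 m
m = 52770 / 134.714 = 392 g

m = 392 g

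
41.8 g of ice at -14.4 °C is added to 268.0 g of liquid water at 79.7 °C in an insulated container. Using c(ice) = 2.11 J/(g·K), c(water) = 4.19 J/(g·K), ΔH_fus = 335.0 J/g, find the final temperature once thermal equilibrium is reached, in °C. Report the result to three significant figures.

T_f = 57.2 °C

Heat to bring ice to 0 °C and melt it: q₁ = 41.8×2.11×14.4 + 41.8×335.0 = 15273 J
Heat the water can supply cooling to 0 °C: 268.0×4.19×79.7 = 89496.7 J > q₁, so all ice melts.
Energy balance: 268.0×4.19×(79.7 − T) = 15273 + 41.8×4.19×(T − 0)
1122.92(79.7 − T) = 15273 + 175.142 T
89496.7 − 15273 = 1298.062 T
T = 74223.7 / 1298.062 = 57.18 °C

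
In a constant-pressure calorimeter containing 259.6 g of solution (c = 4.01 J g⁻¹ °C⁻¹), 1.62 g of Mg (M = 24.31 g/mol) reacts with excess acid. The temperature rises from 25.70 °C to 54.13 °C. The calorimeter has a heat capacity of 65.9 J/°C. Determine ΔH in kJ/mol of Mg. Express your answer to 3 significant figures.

|ΔT| = |54.13 − 25.70| = 28.43 °C
|q_surr| = (259.6 × 4.01 + 65.9) × 28.43 = 1106.896 × 28.43 = 31470 J
n(Mg) = 1.62 / 24.31 = 0.06664 mol
Temperature rose, so q_rxn = −|q_surr| = -31.47 kJ
ΔH = q_rxn / n = -472.2 kJ/mol

ΔH = -472 kJ/mol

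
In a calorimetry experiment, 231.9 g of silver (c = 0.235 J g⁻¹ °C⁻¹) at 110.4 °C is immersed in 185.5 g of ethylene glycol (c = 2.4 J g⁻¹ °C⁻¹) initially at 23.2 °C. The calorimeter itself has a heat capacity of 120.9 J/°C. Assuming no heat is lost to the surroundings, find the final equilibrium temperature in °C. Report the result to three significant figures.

T_f = 30.9 °C

Heat lost by silver = heat gained by ethylene glycol + calorimeter.
(231.9)(0.235)(110.4 − T) = [(185.5)(2.4) + 120.9](T − 23.2)
54.4965 (110.4 − T) = 566.1 (T − 23.2)
6016.4 − 54.4965 T = 566.1 T − 13134
19150.4 = 620.5965 T
T = 30.86 °C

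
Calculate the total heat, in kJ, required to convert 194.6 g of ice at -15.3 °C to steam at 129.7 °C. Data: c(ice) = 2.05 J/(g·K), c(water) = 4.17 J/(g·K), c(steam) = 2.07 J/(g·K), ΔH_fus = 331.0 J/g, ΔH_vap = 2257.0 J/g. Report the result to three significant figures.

q = 603 kJ

q1 (heat ice -15.3→0.0 °C): 194.6 × 2.05 × 15.3 = 6104 J
q2 (melt at 0 °C): 194.6 × 331.0 = 64413 J
q3 (heat water 0.0→100.0 °C): 194.6 × 4.17 × 100.0 = 81148 J
q4 (vaporize at 100 °C): 194.6 × 2257.0 = 439212 J
q5 (heat steam 100.0→129.7 °C): 194.6 × 2.07 × 29.7 = 11964 J
Total: 6104 + 64413 + 81148 + 439212 + 11964 = 602841 J = 603 kJ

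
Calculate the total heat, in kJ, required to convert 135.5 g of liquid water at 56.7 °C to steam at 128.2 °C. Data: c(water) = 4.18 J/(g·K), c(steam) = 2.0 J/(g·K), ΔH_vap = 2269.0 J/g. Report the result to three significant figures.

q1 (heat water 56.7→100.0 °C): 135.5 × 4.18 × 43.3 = 24525 J
q2 (vaporize at 100 °C): 135.5 × 2269.0 = 307450 J
q3 (heat steam 100.0→128.2 °C): 135.5 × 2.0 × 28.2 = 7642 J
Total: 24525 + 307450 + 7642 = 339617 J = 340 kJ

q = 340 kJ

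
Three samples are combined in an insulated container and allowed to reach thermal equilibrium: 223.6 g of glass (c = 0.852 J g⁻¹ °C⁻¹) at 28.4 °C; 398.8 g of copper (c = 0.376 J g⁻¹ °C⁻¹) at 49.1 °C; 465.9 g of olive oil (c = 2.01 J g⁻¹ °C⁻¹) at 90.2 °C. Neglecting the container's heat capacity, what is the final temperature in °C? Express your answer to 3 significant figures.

T_f = 76.2 °C

Σ mᵢcᵢ(T − Tᵢ) = 0  ⇒  T = Σ mᵢcᵢTᵢ / Σ mᵢcᵢ
Σ mᵢcᵢ = 223.6×0.852 + 398.8×0.376 + 465.9×2.01 = 1276.9150
Σ mᵢcᵢTᵢ = 190.5072×28.4 + 149.9488×49.1 + 936.459×90.2 = 97241
T = 97241 / 1276.9150 = 76.15 °C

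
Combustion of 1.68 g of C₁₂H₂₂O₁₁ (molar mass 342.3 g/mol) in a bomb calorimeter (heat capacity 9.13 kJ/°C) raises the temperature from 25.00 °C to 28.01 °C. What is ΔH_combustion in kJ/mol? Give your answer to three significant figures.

ΔT = 28.01 − 25.00 = 3.01 °C
q_cal = C_cal × ΔT = 9.13 × 3.01 = 27.4813 kJ
n = 1.68 / 342.3 = 0.004908 mol
q_rxn = −q_cal = -27.4813 kJ
ΔH = -27.4813 / 0.004908 = -5599 kJ/mol

ΔH = -5600 kJ/mol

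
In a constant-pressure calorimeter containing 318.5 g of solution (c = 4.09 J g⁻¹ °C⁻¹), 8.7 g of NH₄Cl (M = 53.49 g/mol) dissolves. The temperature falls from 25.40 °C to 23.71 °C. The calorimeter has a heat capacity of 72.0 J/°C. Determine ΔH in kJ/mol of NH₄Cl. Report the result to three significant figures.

ΔH = 14.3 kJ/mol

|ΔT| = |23.71 − 25.40| = 1.69 °C
|q_surr| = (318.5 × 4.09 + 72.0) × 1.69 = 1374.665 × 1.69 = 2323 J
n(NH₄Cl) = 8.7 / 53.49 = 0.1626 mol
Temperature fell, so q_rxn = +|q_surr| = 2.323 kJ
ΔH = q_rxn / n = 14.29 kJ/mol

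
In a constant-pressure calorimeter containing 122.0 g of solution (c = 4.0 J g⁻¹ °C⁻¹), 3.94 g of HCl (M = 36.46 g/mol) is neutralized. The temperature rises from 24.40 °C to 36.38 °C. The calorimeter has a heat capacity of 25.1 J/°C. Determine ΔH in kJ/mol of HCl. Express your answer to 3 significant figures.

|ΔT| = |36.38 − 24.40| = 11.98 °C
|q_surr| = (122.0 × 4.0 + 25.1) × 11.98 = 513.1 × 11.98 = 6147 J
n(HCl) = 3.94 / 36.46 = 0.1081 mol
Temperature rose, so q_rxn = −|q_surr| = -6.147 kJ
ΔH = q_rxn / n = -56.86 kJ/mol

ΔH = -56.9 kJ/mol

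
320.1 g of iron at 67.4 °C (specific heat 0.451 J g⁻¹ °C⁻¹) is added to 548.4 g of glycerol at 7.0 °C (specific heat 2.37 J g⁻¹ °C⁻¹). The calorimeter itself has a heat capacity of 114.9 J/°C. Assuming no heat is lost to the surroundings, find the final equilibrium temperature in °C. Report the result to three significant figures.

T_f = 12.6 °C

Heat lost by iron = heat gained by glycerol + calorimeter.
(320.1)(0.451)(67.4 − T) = [(548.4)(2.37) + 114.9](T − 7.0)
144.3651 (67.4 − T) = 1414.608 (T − 7.0)
9730.2 − 144.3651 T = 1414.608 T − 9902.3
19632.5 = 1558.9731 T
T = 12.59 °C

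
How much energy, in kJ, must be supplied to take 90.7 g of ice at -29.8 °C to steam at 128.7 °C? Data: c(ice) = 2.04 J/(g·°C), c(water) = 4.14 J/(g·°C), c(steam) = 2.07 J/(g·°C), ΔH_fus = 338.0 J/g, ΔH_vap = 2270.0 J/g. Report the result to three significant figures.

q = 285 kJ

q1 (heat ice -29.8→0.0 °C): 90.7 × 2.04 × 29.8 = 5514 J
q2 (melt at 0 °C): 90.7 × 338.0 = 30657 J
q3 (heat water 0.0→100.0 °C): 90.7 × 4.14 × 100.0 = 37550 J
q4 (vaporize at 100 °C): 90.7 × 2270.0 = 205889 J
q5 (heat steam 100.0→128.7 °C): 90.7 × 2.07 × 28.7 = 5388 J
Total: 5514 + 30657 + 37550 + 205889 + 5388 = 284998 J = 285 kJ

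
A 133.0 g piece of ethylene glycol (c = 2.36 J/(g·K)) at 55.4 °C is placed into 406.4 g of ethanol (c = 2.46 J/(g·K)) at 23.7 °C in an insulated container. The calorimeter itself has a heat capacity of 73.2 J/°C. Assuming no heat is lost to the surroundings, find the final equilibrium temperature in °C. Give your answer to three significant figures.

T_f = 30.9 °C

Heat lost by ethylene glycol = heat gained by ethanol + calorimeter.
(133.0)(2.36)(55.4 − T) = [(406.4)(2.46) + 73.2](T − 23.7)
313.88 (55.4 − T) = 1072.944 (T − 23.7)
17389 − 313.88 T = 1072.944 T − 25429
42818 = 1386.824 T
T = 30.87 °C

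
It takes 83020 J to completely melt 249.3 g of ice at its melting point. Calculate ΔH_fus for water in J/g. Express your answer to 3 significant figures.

ΔH_fus = 333 J/g

ΔH_fus = q / m = 83020 / 249.3 = 333 J/g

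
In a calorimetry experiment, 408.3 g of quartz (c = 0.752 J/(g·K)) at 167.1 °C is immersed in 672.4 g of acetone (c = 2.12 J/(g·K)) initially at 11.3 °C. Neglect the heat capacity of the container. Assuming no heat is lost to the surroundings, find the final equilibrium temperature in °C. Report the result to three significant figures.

Heat lost by quartz = heat gained by acetone.
(408.3)(0.752)(167.1 − T) = (672.4)(2.12)(T − 11.3)
307.0416 (167.1 − T) = 1425.488 (T − 11.3)
51307 − 307.0416 T = 1425.488 T − 16108
67415 = 1732.5296 T
T = 38.91 °C

T_f = 38.9 °C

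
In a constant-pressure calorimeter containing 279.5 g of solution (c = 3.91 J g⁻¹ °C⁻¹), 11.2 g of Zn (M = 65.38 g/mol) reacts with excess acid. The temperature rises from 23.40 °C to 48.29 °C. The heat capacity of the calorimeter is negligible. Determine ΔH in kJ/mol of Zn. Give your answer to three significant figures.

|ΔT| = |48.29 − 23.40| = 24.89 °C
|q_surr| = (279.5 × 3.91) × 24.89 = 1092.845 × 24.89 = 27200 J
n(Zn) = 11.2 / 65.38 = 0.1713 mol
Temperature rose, so q_rxn = −|q_surr| = -27.20 kJ
ΔH = q_rxn / n = -158.8 kJ/mol

ΔH = -159 kJ/mol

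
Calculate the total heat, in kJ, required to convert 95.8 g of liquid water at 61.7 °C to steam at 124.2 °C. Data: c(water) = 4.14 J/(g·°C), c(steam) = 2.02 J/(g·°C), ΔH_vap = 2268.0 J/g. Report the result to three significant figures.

q1 (heat water 61.7→100.0 °C): 95.8 × 4.14 × 38.3 = 15190 J
q2 (vaporize at 100 °C): 95.8 × 2268.0 = 217274 J
q3 (heat steam 100.0→124.2 °C): 95.8 × 2.02 × 24.2 = 4683 J
Total: 15190 + 217274 + 4683 = 237147 J = 237 kJ

q = 237 kJ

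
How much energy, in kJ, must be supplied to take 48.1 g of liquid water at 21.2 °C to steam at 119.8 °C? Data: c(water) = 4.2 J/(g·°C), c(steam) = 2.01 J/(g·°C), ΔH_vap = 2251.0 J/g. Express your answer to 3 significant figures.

q1 (heat water 21.2→100.0 °C): 48.1 × 4.2 × 78.8 = 15919 J
q2 (vaporize at 100 °C): 48.1 × 2251.0 = 108273 J
q3 (heat steam 100.0→119.8 °C): 48.1 × 2.01 × 19.8 = 1914 J
Total: 15919 + 108273 + 1914 = 126106 J = 126 kJ

q = 126 kJ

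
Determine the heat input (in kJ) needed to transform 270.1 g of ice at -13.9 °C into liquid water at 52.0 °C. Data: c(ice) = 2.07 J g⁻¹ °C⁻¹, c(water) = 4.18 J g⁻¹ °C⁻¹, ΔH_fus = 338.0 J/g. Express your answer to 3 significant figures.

q = 158 kJ

q1 (heat ice -13.9→0.0 °C): 270.1 × 2.07 × 13.9 = 7772 J
q2 (melt at 0 °C): 270.1 × 338.0 = 91294 J
q3 (heat water 0.0→52.0 °C): 270.1 × 4.18 × 52.0 = 58709 J
Total: 7772 + 91294 + 58709 = 157775 J = 158 kJ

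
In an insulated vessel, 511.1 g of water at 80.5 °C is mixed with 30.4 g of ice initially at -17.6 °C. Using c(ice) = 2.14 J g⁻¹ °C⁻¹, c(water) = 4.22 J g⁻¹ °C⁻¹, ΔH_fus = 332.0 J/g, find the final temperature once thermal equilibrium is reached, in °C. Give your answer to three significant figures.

T_f = 71.1 °C

Heat to bring ice to 0 °C and melt it: q₁ = 30.4×2.14×17.6 + 30.4×332.0 = 11238 J
Heat the water can supply cooling to 0 °C: 511.1×4.22×80.5 = 173626 J > q₁, so all ice melts.
Energy balance: 511.1×4.22×(80.5 − T) = 11238 + 30.4×4.22×(T − 0)
2156.842(80.5 − T) = 11238 + 128.288 T
173626 − 11238 = 2285.130 T
T = 162388 / 2285.130 = 71.06 °C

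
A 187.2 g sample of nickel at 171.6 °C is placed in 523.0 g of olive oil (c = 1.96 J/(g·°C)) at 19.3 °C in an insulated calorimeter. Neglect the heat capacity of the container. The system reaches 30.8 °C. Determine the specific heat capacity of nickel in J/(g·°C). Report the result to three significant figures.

c = 0.447 J/(g·°C)

q_gained = (523.0 × 1.96) × (30.8 − 19.3) = 11790 J
q_lost = 187.2 × c × (171.6 − 30.8) = 26357.76 c
Set equal: c = 11790 / 26357.76 = 0.447 J/(g·°C)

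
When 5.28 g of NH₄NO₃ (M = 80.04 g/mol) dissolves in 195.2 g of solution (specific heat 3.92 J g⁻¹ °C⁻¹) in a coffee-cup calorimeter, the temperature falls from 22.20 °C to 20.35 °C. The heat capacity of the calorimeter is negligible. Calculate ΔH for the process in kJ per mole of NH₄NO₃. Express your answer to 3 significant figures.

ΔH = 21.5 kJ/mol

|ΔT| = |20.35 − 22.20| = 1.85 °C
|q_surr| = (195.2 × 3.92) × 1.85 = 765.184 × 1.85 = 1416 J
n(NH₄NO₃) = 5.28 / 80.04 = 0.06597 mol
Temperature fell, so q_rxn = +|q_surr| = 1.416 kJ
ΔH = q_rxn / n = 21.46 kJ/mol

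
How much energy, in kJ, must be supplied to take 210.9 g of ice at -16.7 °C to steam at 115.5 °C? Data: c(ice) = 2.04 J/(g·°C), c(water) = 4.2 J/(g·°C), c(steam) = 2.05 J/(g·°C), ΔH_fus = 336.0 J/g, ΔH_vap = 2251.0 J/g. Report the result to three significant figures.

q = 648 kJ

q1 (heat ice -16.7→0.0 °C): 210.9 × 2.04 × 16.7 = 7185 J
q2 (melt at 0 °C): 210.9 × 336.0 = 70862 J
q3 (heat water 0.0→100.0 °C): 210.9 × 4.2 × 100.0 = 88578 J
q4 (vaporize at 100 °C): 210.9 × 2251.0 = 474736 J
q5 (heat steam 100.0→115.5 °C): 210.9 × 2.05 × 15.5 = 6701 J
Total: 7185 + 70862 + 88578 + 474736 + 6701 = 648062 J = 648 kJ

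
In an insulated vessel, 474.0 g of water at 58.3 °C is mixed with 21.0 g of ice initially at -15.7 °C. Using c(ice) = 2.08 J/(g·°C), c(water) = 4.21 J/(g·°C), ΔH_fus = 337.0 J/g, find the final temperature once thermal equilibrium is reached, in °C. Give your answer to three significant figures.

T_f = 52.1 °C

Heat to bring ice to 0 °C and melt it: q₁ = 21.0×2.08×15.7 + 21.0×337.0 = 7762.8 J
Heat the water can supply cooling to 0 °C: 474.0×4.21×58.3 = 116340 J > q₁, so all ice melts.
Energy balance: 474.0×4.21×(58.3 − T) = 7762.8 + 21.0×4.21×(T − 0)
1995.54(58.3 − T) = 7762.8 + 88.41 T
116340 − 7762.8 = 2083.95 T
T = 108577.2 / 2083.95 = 52.10 °C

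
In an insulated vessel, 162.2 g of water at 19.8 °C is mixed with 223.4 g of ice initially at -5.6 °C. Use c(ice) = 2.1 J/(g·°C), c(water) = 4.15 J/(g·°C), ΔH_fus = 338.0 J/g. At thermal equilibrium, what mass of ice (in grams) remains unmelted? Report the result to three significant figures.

m_ice remaining = 192 g

Heat to warm all ice to 0 °C: 223.4×2.1×5.6 = 2627.2 J
Heat released by water cooling to 0 °C: 162.2×4.15×19.8 = 13328 J
13328 J < 2627.2 + 223.4×338.0 = 78136.4 J, so not all ice melts; final T = 0 °C.
Heat left for melting: 13328 − 2627.2 = 10700.8 J
Mass melted = 10700.8 / 338.0 = 31.66 g
Ice remaining = 223.4 − 31.66 = 191.74 g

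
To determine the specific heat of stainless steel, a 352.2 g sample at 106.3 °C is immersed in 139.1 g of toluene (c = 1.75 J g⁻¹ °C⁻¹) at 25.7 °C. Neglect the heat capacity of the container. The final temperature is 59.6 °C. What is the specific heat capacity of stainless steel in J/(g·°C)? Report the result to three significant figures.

q_gained = (139.1 × 1.75) × (59.6 − 25.7) = 8252 J
q_lost = 352.2 × c × (106.3 − 59.6) = 16447.74 c
Set equal: c = 8252 / 16447.74 = 0.502 J/(g·°C)

c = 0.502 J/(g·°C)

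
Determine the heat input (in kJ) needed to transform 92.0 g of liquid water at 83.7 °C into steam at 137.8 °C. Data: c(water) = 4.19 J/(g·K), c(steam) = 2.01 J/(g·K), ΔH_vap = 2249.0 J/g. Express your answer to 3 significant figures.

q1 (heat water 83.7→100.0 °C): 92.0 × 4.19 × 16.3 = 6283 J
q2 (vaporize at 100 °C): 92.0 × 2249.0 = 206908 J
q3 (heat steam 100.0→137.8 °C): 92.0 × 2.01 × 37.8 = 6990 J
Total: 6283 + 206908 + 6990 = 220181 J = 220 kJ

q = 220 kJ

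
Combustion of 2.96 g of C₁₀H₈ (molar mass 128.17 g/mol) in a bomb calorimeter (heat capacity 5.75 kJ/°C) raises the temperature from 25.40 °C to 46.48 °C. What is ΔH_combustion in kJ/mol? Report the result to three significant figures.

ΔH = -5250 kJ/mol

ΔT = 46.48 − 25.40 = 21.08 °C
q_cal = C_cal × ΔT = 5.75 × 21.08 = 121.21 kJ
n = 2.96 / 128.17 = 0.02309 mol
q_rxn = −q_cal = -121.21 kJ
ΔH = -121.21 / 0.02309 = -5249 kJ/mol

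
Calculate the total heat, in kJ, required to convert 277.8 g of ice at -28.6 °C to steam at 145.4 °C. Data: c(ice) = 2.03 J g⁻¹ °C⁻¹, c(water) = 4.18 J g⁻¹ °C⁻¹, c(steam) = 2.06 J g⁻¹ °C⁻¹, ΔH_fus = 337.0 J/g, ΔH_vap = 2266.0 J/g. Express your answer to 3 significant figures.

q1 (heat ice -28.6→0.0 °C): 277.8 × 2.03 × 28.6 = 16129 J
q2 (melt at 0 °C): 277.8 × 337.0 = 93619 J
q3 (heat water 0.0→100.0 °C): 277.8 × 4.18 × 100.0 = 116120 J
q4 (vaporize at 100 °C): 277.8 × 2266.0 = 629495 J
q5 (heat steam 100.0→145.4 °C): 277.8 × 2.06 × 45.4 = 25981 J
Total: 16129 + 93619 + 116120 + 629495 + 25981 = 881344 J = 881 kJ

q = 881 kJ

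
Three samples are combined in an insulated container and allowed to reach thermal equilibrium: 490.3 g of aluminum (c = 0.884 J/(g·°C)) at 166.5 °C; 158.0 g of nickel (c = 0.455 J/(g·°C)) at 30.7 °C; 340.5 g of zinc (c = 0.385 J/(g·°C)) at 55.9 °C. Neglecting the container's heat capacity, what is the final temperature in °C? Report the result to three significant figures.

Σ mᵢcᵢ(T − Tᵢ) = 0  ⇒  T = Σ mᵢcᵢTᵢ / Σ mᵢcᵢ
Σ mᵢcᵢ = 490.3×0.884 + 158.0×0.455 + 340.5×0.385 = 636.4077
Σ mᵢcᵢTᵢ = 433.4252×166.5 + 71.89×30.7 + 131.0925×55.9 = 81700
T = 81700 / 636.4077 = 128.4 °C

T_f = 128 °C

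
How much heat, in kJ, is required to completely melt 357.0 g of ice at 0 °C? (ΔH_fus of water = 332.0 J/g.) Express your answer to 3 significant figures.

q = m × ΔH_fus = 357.0 × 332.0 = 118500 J = 119 kJ

q = 119 kJ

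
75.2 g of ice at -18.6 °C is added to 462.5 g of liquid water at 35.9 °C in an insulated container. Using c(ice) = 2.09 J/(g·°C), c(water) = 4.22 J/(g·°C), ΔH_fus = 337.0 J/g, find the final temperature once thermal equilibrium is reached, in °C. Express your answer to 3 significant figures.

Heat to bring ice to 0 °C and melt it: q₁ = 75.2×2.09×18.6 + 75.2×337.0 = 28266 J
Heat the water can supply cooling to 0 °C: 462.5×4.22×35.9 = 70067.8 J > q₁, so all ice melts.
Energy balance: 462.5×4.22×(35.9 − T) = 28266 + 75.2×4.22×(T − 0)
1951.75(35.9 − T) = 28266 + 317.344 T
70067.8 − 28266 = 2269.094 T
T = 41801.8 / 2269.094 = 18.42 °C

T_f = 18.4 °C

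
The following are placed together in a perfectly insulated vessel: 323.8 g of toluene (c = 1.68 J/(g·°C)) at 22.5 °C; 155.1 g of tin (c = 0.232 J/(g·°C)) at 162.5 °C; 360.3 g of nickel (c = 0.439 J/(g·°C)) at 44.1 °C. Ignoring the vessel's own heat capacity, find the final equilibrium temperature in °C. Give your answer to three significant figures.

Σ mᵢcᵢ(T − Tᵢ) = 0  ⇒  T = Σ mᵢcᵢTᵢ / Σ mᵢcᵢ
Σ mᵢcᵢ = 323.8×1.68 + 155.1×0.232 + 360.3×0.439 = 738.1389
Σ mᵢcᵢTᵢ = 543.984×22.5 + 35.9832×162.5 + 158.1717×44.1 = 25062
T = 25062 / 738.1389 = 33.95 °C

T_f = 34.0 °C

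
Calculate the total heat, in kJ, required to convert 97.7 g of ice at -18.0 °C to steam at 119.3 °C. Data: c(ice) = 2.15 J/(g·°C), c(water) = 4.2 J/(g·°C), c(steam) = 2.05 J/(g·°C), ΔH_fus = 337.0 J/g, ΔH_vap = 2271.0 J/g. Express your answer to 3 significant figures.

q = 303 kJ

q1 (heat ice -18.0→0.0 °C): 97.7 × 2.15 × 18.0 = 3781 J
q2 (melt at 0 °C): 97.7 × 337.0 = 32925 J
q3 (heat water 0.0→100.0 °C): 97.7 × 4.2 × 100.0 = 41034 J
q4 (vaporize at 100 °C): 97.7 × 2271.0 = 221877 J
q5 (heat steam 100.0→119.3 °C): 97.7 × 2.05 × 19.3 = 3866 J
Total: 3781 + 32925 + 41034 + 221877 + 3866 = 303483 J = 303 kJ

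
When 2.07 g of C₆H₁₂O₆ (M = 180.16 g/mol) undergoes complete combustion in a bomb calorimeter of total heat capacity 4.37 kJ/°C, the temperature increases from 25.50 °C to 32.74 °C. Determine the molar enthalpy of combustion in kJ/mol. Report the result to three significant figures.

ΔT = 32.74 − 25.50 = 7.24 °C
q_cal = C_cal × ΔT = 4.37 × 7.24 = 31.6388 kJ
n = 2.07 / 180.16 = 0.01149 mol
q_rxn = −q_cal = -31.6388 kJ
ΔH = -31.6388 / 0.01149 = -2754 kJ/mol

ΔH = -2750 kJ/mol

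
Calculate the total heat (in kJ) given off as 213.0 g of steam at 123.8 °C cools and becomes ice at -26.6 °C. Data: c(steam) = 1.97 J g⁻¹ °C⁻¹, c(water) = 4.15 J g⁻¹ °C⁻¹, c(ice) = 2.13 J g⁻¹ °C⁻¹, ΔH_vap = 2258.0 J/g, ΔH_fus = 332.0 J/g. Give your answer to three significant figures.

q = 662 kJ

q1 (cool steam 123.8→100 °C): 213.0 × 1.97 × 23.8 = 9987 J
q2 (condense at 100 °C): 213.0 × 2258.0 = 480954 J
q3 (cool water 100→0 °C): 213.0 × 4.15 × 100.0 = 88395 J
q4 (freeze at 0 °C): 213.0 × 332.0 = 70716 J
q5 (cool ice 0→-26.6 °C): 213.0 × 2.13 × 26.6 = 12068 J
Total: 9987 + 480954 + 88395 + 70716 + 12068 = 662120 J = 662 kJ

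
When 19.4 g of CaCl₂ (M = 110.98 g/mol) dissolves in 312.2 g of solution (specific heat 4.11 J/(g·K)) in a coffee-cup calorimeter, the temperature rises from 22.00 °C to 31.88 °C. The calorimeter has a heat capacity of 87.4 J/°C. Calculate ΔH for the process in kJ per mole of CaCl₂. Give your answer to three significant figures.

|ΔT| = |31.88 − 22.00| = 9.88 °C
|q_surr| = (312.2 × 4.11 + 87.4) × 9.88 = 1370.542 × 9.88 = 13540 J
n(CaCl₂) = 19.4 / 110.98 = 0.1748 mol
Temperature rose, so q_rxn = −|q_surr| = -13.54 kJ
ΔH = q_rxn / n = -77.46 kJ/mol

ΔH = -77.5 kJ/mol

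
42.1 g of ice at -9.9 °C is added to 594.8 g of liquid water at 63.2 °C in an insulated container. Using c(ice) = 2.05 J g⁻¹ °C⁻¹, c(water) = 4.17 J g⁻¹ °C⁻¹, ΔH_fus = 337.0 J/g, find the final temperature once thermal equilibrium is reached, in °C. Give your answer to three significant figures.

T_f = 53.4 °C

Heat to bring ice to 0 °C and melt it: q₁ = 42.1×2.05×9.9 + 42.1×337.0 = 15042 J
Heat the water can supply cooling to 0 °C: 594.8×4.17×63.2 = 156756 J > q₁, so all ice melts.
Energy balance: 594.8×4.17×(63.2 − T) = 15042 + 42.1×4.17×(T − 0)
2480.316(63.2 − T) = 15042 + 175.557 T
156756 − 15042 = 2655.873 T
T = 141714 / 2655.873 = 53.36 °C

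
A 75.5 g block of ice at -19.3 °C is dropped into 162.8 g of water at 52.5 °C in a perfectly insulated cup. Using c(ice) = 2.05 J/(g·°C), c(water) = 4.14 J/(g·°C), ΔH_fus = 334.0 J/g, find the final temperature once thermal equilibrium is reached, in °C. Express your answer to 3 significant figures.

T_f = 7.28 °C

Heat to bring ice to 0 °C and melt it: q₁ = 75.5×2.05×19.3 + 75.5×334.0 = 28204 J
Heat the water can supply cooling to 0 °C: 162.8×4.14×52.5 = 35384.6 J > q₁, so all ice melts.
Energy balance: 162.8×4.14×(52.5 − T) = 28204 + 75.5×4.14×(T − 0)
673.992(52.5 − T) = 28204 + 312.57 T
35384.6 − 28204 = 986.562 T
T = 7180.6 / 986.562 = 7.278 °C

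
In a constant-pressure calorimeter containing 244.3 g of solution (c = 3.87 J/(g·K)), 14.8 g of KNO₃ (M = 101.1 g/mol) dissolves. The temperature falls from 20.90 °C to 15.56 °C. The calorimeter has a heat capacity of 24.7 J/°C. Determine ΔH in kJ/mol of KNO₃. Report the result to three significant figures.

ΔH = 35.4 kJ/mol

|ΔT| = |15.56 − 20.90| = 5.34 °C
|q_surr| = (244.3 × 3.87 + 24.7) × 5.34 = 970.141 × 5.34 = 5181 J
n(KNO₃) = 14.8 / 101.1 = 0.1464 mol
Temperature fell, so q_rxn = +|q_surr| = 5.181 kJ
ΔH = q_rxn / n = 35.39 kJ/mol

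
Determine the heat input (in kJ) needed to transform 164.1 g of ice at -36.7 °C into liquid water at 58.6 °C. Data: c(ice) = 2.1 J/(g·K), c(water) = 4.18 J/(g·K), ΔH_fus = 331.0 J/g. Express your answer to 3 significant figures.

q1 (heat ice -36.7→0.0 °C): 164.1 × 2.1 × 36.7 = 12647 J
q2 (melt at 0 °C): 164.1 × 331.0 = 54317 J
q3 (heat water 0.0→58.6 °C): 164.1 × 4.18 × 58.6 = 40196 J
Total: 12647 + 54317 + 40196 = 107160 J = 107 kJ

q = 107 kJ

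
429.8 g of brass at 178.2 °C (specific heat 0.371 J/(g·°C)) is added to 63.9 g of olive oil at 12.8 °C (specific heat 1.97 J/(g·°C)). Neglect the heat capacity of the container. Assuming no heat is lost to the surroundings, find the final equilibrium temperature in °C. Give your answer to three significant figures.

Heat lost by brass = heat gained by olive oil.
(429.8)(0.371)(178.2 − T) = (63.9)(1.97)(T − 12.8)
159.4558 (178.2 − T) = 125.883 (T − 12.8)
28415 − 159.4558 T = 125.883 T − 1611.3
30026.3 = 285.3388 T
T = 105.2 °C

T_f = 105 °C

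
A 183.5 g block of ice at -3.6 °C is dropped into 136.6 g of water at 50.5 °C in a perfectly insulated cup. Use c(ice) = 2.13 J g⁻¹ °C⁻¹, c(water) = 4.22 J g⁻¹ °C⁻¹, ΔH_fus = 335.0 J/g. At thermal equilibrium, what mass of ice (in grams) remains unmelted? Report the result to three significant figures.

m_ice remaining = 101 g

Heat to warm all ice to 0 °C: 183.5×2.13×3.6 = 1407.1 J
Heat released by water cooling to 0 °C: 136.6×4.22×50.5 = 29111 J
29111 J < 1407.1 + 183.5×335.0 = 62879.6 J, so not all ice melts; final T = 0 °C.
Heat left for melting: 29111 − 1407.1 = 27703.9 J
Mass melted = 27703.9 / 335.0 = 82.70 g
Ice remaining = 183.5 − 82.70 = 100.80 g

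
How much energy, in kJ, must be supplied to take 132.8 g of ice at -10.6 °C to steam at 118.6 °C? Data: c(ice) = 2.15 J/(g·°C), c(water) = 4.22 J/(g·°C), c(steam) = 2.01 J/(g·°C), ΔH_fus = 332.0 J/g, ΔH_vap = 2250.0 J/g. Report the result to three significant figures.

q1 (heat ice -10.6→0.0 °C): 132.8 × 2.15 × 10.6 = 3027 J
q2 (melt at 0 °C): 132.8 × 332.0 = 44090 J
q3 (heat water 0.0→100.0 °C): 132.8 × 4.22 × 100.0 = 56042 J
q4 (vaporize at 100 °C): 132.8 × 2250.0 = 298800 J
q5 (heat steam 100.0→118.6 °C): 132.8 × 2.01 × 18.6 = 4965 J
Total: 3027 + 44090 + 56042 + 298800 + 4965 = 406924 J = 407 kJ

q = 407 kJ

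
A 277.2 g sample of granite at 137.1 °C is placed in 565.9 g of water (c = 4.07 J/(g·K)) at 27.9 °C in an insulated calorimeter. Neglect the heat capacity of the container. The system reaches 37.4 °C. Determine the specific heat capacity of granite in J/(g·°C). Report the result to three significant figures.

q_gained = (565.9 × 4.07) × (37.4 − 27.9) = 21880 J
q_lost = 277.2 × c × (137.1 − 37.4) = 27636.84 c
Set equal: c = 21880 / 27636.84 = 0.792 J/(g·°C)

c = 0.792 J/(g·°C)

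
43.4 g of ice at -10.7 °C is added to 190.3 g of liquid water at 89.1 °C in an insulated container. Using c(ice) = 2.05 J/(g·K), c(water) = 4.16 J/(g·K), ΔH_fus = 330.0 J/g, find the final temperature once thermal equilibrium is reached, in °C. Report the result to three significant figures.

T_f = 56.8 °C

Heat to bring ice to 0 °C and melt it: q₁ = 43.4×2.05×10.7 + 43.4×330.0 = 15274 J
Heat the water can supply cooling to 0 °C: 190.3×4.16×89.1 = 70535.8 J > q₁, so all ice melts.
Energy balance: 190.3×4.16×(89.1 − T) = 15274 + 43.4×4.16×(T − 0)
791.648(89.1 − T) = 15274 + 180.544 T
70535.8 − 15274 = 972.192 T
T = 55261.8 / 972.192 = 56.84 °C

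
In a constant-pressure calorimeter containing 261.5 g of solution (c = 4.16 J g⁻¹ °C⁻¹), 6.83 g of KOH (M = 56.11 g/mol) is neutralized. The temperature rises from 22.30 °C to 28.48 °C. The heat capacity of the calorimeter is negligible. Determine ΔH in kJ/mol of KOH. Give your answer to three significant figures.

|ΔT| = |28.48 − 22.30| = 6.18 °C
|q_surr| = (261.5 × 4.16) × 6.18 = 1087.84 × 6.18 = 6723 J
n(KOH) = 6.83 / 56.11 = 0.1217 mol
Temperature rose, so q_rxn = −|q_surr| = -6.723 kJ
ΔH = q_rxn / n = -55.24 kJ/mol

ΔH = -55.2 kJ/mol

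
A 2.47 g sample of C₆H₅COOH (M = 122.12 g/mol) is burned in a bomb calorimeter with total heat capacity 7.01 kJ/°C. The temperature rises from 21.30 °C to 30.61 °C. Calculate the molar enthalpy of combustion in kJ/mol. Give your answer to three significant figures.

ΔT = 30.61 − 21.30 = 9.31 °C
q_cal = C_cal × ΔT = 7.01 × 9.31 = 65.2631 kJ
n = 2.47 / 122.12 = 0.02023 mol
q_rxn = −q_cal = -65.2631 kJ
ΔH = -65.2631 / 0.02023 = -3226 kJ/mol

ΔH = -3230 kJ/mol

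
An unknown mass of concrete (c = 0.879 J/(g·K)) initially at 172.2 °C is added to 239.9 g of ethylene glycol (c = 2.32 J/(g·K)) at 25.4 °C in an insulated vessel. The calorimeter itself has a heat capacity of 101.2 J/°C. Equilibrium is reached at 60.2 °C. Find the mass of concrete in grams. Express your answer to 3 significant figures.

m = 233 g

q_gained = (239.9 × 2.32 + 101.2) × (60.2 − 25.4) = 22890 J
q_lost = m × 0.879 × (172.2 − 60.2) = 98.448 m
m = 22890 / 98.448 = 233 g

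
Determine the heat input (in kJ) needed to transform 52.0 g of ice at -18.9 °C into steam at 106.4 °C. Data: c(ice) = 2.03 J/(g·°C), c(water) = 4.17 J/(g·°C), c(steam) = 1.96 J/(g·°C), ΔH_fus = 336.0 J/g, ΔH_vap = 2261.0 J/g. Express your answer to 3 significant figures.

q1 (heat ice -18.9→0.0 °C): 52.0 × 2.03 × 18.9 = 1995 J
q2 (melt at 0 °C): 52.0 × 336.0 = 17472 J
q3 (heat water 0.0→100.0 °C): 52.0 × 4.17 × 100.0 = 21684 J
q4 (vaporize at 100 °C): 52.0 × 2261.0 = 117572 J
q5 (heat steam 100.0→106.4 °C): 52.0 × 1.96 × 6.4 = 652 J
Total: 1995 + 17472 + 21684 + 117572 + 652 = 159375 J = 159 kJ

q = 159 kJ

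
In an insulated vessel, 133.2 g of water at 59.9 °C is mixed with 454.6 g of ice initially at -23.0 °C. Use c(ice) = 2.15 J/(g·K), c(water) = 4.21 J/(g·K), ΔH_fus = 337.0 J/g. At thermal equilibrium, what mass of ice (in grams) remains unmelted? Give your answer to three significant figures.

Heat to warm all ice to 0 °C: 454.6×2.15×23.0 = 22480 J
Heat released by water cooling to 0 °C: 133.2×4.21×59.9 = 33590 J
33590 J < 22480 + 454.6×337.0 = 175680.2 J, so not all ice melts; final T = 0 °C.
Heat left for melting: 33590 − 22480 = 11110 J
Mass melted = 11110 / 337.0 = 32.97 g
Ice remaining = 454.6 − 32.97 = 421.63 g

m_ice remaining = 422 g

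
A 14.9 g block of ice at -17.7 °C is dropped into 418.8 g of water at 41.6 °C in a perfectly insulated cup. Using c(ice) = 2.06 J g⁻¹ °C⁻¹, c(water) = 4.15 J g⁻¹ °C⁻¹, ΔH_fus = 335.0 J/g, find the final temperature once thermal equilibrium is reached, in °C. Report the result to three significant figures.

T_f = 37.1 °C

Heat to bring ice to 0 °C and melt it: q₁ = 14.9×2.06×17.7 + 14.9×335.0 = 5534.8 J
Heat the water can supply cooling to 0 °C: 418.8×4.15×41.6 = 72301.6 J > q₁, so all ice melts.
Energy balance: 418.8×4.15×(41.6 − T) = 5534.8 + 14.9×4.15×(T − 0)
1738.02(41.6 − T) = 5534.8 + 61.835 T
72301.6 − 5534.8 = 1799.855 T
T = 66766.8 / 1799.855 = 37.10 °C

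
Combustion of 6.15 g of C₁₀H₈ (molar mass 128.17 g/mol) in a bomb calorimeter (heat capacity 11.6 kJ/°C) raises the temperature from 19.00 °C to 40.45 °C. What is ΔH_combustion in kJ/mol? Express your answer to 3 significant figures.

ΔH = -5190 kJ/mol

ΔT = 40.45 − 19.00 = 21.45 °C
q_cal = C_cal × ΔT = 11.6 × 21.45 = 248.82 kJ
n = 6.15 / 128.17 = 0.04798 mol
q_rxn = −q_cal = -248.82 kJ
ΔH = -248.82 / 0.04798 = -5186 kJ/mol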